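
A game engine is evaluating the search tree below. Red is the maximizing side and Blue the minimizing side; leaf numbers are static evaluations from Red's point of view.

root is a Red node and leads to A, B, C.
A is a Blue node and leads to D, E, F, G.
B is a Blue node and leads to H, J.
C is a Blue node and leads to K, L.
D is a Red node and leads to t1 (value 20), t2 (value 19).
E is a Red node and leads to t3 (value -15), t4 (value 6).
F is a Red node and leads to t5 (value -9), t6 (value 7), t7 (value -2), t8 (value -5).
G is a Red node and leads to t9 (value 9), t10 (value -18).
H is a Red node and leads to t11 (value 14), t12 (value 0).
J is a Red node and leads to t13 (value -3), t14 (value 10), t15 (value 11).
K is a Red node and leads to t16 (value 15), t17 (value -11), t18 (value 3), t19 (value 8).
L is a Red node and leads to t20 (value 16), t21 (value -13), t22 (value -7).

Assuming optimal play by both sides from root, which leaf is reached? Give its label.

t16

D (Red): max(20, 19) = 20
E (Red): max(-15, 6) = 6
F (Red): max(-9, 7, -2, -5) = 7
G (Red): max(9, -18) = 9
A (Blue): min(20, 6, 7, 9) = 6
H (Red): max(14, 0) = 14
J (Red): max(-3, 10, 11) = 11
B (Blue): min(14, 11) = 11
K (Red): max(15, -11, 3, 8) = 15
L (Red): max(16, -13, -7) = 16
C (Blue): min(15, 16) = 15
root (Red): max(6, 11, 15) = 15
At root, Red picks C (highest: 15).
At C, Blue picks K (lowest: 15).
At K, Red picks t16 (highest: 15).
Terminal value 15.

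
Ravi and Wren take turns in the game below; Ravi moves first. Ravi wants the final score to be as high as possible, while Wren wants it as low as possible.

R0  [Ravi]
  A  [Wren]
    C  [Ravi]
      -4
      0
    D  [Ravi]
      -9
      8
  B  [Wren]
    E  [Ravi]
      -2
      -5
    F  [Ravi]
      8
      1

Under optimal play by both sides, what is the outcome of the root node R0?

0

C (Ravi): max(-4, 0) = 0
D (Ravi): max(-9, 8) = 8
A (Wren): min(0, 8) = 0
E (Ravi): max(-2, -5) = -2
F (Ravi): max(8, 1) = 8
B (Wren): min(-2, 8) = -2
R0 (Ravi): max(0, -2) = 0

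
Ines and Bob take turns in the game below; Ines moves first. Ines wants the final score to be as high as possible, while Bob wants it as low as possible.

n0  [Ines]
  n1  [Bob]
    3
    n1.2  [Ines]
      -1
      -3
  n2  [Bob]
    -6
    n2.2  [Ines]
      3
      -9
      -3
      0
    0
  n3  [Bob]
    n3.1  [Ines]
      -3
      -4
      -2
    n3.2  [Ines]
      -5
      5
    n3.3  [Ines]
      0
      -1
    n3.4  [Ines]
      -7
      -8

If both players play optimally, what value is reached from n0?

-1

n1.2 (Ines): max(-1, -3) = -1
n1 (Bob): min(3, -1) = -1
n2.2 (Ines): max(3, -9, -3, 0) = 3
n2 (Bob): min(-6, 3, 0) = -6
n3.1 (Ines): max(-3, -4, -2) = -2
n3.2 (Ines): max(-5, 5) = 5
n3.3 (Ines): max(0, -1) = 0
n3.4 (Ines): max(-7, -8) = -7
n3 (Bob): min(-2, 5, 0, -7) = -7
n0 (Ines): max(-1, -6, -7) = -1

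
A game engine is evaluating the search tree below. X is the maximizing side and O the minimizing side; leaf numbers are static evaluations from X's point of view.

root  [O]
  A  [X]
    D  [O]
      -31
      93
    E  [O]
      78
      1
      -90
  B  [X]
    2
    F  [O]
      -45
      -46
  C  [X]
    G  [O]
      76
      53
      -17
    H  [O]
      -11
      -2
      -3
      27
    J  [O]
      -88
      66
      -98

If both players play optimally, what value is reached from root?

-31

D (O): min(-31, 93) = -31
E (O): min(78, 1, -90) = -90
A (X): max(-31, -90) = -31
F (O): min(-45, -46) = -46
B (X): max(2, -46) = 2
G (O): min(76, 53, -17) = -17
H (O): min(-11, -2, -3, 27) = -11
J (O): min(-88, 66, -98) = -98
C (X): max(-17, -11, -98) = -11
root (O): min(-31, 2, -11) = -31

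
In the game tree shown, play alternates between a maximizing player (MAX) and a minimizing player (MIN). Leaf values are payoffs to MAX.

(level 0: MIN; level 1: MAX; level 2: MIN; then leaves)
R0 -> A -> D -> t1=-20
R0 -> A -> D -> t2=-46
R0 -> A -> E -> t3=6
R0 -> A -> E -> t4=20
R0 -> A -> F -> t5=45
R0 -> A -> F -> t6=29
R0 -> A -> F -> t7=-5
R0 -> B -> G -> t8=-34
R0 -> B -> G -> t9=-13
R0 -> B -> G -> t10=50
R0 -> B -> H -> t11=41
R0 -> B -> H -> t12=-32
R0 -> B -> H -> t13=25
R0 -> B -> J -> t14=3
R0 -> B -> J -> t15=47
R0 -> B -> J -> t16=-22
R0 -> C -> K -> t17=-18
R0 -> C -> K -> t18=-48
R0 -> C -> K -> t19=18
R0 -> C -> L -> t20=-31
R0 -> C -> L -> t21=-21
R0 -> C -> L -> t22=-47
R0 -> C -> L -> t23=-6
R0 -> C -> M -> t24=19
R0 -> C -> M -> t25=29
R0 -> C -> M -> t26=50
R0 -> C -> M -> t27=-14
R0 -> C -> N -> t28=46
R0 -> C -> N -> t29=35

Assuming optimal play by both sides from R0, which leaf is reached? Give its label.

D (MIN): min(-20, -46) = -46
E (MIN): min(6, 20) = 6
F (MIN): min(45, 29, -5) = -5
A (MAX): max(-46, 6, -5) = 6
G (MIN): min(-34, -13, 50) = -34
H (MIN): min(41, -32, 25) = -32
J (MIN): min(3, 47, -22) = -22
B (MAX): max(-34, -32, -22) = -22
K (MIN): min(-18, -48, 18) = -48
L (MIN): min(-31, -21, -47, -6) = -47
M (MIN): min(19, 29, 50, -14) = -14
N (MIN): min(46, 35) = 35
C (MAX): max(-48, -47, -14, 35) = 35
R0 (MIN): min(6, -22, 35) = -22
At R0, MIN picks B (lowest: -22).
At B, MAX picks J (highest: -22).
At J, MIN picks t16 (lowest: -22).
Terminal value -22.

t16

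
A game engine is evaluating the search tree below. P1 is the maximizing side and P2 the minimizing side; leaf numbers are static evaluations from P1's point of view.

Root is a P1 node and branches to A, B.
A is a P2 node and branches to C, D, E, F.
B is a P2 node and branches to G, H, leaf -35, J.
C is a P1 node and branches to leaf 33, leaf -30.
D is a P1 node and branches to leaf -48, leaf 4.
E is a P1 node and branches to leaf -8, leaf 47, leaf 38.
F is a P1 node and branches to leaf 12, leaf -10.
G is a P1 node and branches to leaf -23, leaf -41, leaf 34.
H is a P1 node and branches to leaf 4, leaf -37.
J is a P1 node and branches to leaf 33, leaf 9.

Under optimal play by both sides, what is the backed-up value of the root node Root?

C (P1): max(33, -30) = 33
D (P1): max(-48, 4) = 4
E (P1): max(-8, 47, 38) = 47
F (P1): max(12, -10) = 12
A (P2): min(33, 4, 47, 12) = 4
G (P1): max(-23, -41, 34) = 34
H (P1): max(4, -37) = 4
J (P1): max(33, 9) = 33
B (P2): min(34, 4, -35, 33) = -35
Root (P1): max(4, -35) = 4

4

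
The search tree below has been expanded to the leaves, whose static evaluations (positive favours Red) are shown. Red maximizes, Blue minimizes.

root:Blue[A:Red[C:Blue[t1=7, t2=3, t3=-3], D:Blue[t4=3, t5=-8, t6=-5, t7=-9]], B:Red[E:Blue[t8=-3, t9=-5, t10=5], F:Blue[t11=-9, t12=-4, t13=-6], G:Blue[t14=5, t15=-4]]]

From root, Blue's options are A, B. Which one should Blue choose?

C (Blue): min(7, 3, -3) = -3
D (Blue): min(3, -8, -5, -9) = -9
A (Red): max(-3, -9) = -3
E (Blue): min(-3, -5, 5) = -5
F (Blue): min(-9, -4, -6) = -9
G (Blue): min(5, -4) = -4
B (Red): max(-5, -9, -4) = -4
root (Blue): min(-3, -4) = -4
Blue at root wants the lowest of {A=-3, B=-4}, so chooses B.

B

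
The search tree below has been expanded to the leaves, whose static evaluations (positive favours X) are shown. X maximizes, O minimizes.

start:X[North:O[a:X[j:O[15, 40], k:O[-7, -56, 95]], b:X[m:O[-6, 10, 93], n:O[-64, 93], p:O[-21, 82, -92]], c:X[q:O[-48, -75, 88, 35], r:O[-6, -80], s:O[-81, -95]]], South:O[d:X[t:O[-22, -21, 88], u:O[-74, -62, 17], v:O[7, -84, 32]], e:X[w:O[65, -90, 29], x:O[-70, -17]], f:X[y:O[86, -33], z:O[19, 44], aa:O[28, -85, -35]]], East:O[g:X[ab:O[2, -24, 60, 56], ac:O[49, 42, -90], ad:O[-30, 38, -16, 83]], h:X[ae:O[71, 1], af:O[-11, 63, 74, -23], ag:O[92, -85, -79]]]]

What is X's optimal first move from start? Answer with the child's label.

j (O): min(15, 40) = 15
k (O): min(-7, -56, 95) = -56
a (X): max(15, -56) = 15
m (O): min(-6, 10, 93) = -6
n (O): min(-64, 93) = -64
p (O): min(-21, 82, -92) = -92
b (X): max(-6, -64, -92) = -6
q (O): min(-48, -75, 88, 35) = -75
r (O): min(-6, -80) = -80
s (O): min(-81, -95) = -95
c (X): max(-75, -80, -95) = -75
North (O): min(15, -6, -75) = -75
t (O): min(-22, -21, 88) = -22
u (O): min(-74, -62, 17) = -74
v (O): min(7, -84, 32) = -84
d (X): max(-22, -74, -84) = -22
w (O): min(65, -90, 29) = -90
x (O): min(-70, -17) = -70
e (X): max(-90, -70) = -70
y (O): min(86, -33) = -33
z (O): min(19, 44) = 19
aa (O): min(28, -85, -35) = -85
f (X): max(-33, 19, -85) = 19
South (O): min(-22, -70, 19) = -70
ab (O): min(2, -24, 60, 56) = -24
ac (O): min(49, 42, -90) = -90
ad (O): min(-30, 38, -16, 83) = -30
g (X): max(-24, -90, -30) = -24
ae (O): min(71, 1) = 1
af (O): min(-11, 63, 74, -23) = -23
ag (O): min(92, -85, -79) = -85
h (X): max(1, -23, -85) = 1
East (O): min(-24, 1) = -24
start (X): max(-75, -70, -24) = -24
X at start wants the highest of {North=-75, South=-70, East=-24}, so chooses East.

East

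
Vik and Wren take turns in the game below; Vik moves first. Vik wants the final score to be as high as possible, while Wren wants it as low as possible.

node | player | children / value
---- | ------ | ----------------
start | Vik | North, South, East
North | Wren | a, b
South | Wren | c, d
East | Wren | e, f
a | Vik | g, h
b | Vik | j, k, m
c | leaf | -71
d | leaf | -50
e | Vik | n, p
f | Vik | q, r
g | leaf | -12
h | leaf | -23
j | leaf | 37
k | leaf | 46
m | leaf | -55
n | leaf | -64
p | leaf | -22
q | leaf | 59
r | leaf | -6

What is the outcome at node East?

e (Vik): max(-64, -22) = -22
f (Vik): max(59, -6) = 59
East (Wren): min(-22, 59) = -22

-22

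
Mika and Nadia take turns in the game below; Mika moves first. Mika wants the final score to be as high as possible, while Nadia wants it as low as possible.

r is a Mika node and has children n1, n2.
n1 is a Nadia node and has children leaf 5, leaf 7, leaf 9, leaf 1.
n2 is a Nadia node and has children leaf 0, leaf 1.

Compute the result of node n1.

n1 (Nadia): min(5, 7, 9, 1) = 1

1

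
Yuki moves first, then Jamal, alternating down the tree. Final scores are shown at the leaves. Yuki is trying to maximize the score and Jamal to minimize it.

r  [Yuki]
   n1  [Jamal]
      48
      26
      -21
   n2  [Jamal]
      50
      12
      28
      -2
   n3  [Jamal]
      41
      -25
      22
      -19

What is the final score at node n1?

-21

n1 (Jamal): min(48, 26, -21) = -21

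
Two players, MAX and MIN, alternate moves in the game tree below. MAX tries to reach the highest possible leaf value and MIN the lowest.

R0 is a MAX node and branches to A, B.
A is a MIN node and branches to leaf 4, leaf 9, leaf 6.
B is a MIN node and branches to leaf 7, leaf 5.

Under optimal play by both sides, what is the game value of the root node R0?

A (MIN): min(4, 9, 6) = 4
B (MIN): min(7, 5) = 5
R0 (MAX): max(4, 5) = 5

5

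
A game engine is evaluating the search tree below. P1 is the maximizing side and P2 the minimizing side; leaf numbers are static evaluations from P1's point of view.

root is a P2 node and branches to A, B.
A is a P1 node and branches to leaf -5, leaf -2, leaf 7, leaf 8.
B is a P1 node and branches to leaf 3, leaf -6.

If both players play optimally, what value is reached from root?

3

A (P1): max(-5, -2, 7, 8) = 8
B (P1): max(3, -6) = 3
root (P2): min(8, 3) = 3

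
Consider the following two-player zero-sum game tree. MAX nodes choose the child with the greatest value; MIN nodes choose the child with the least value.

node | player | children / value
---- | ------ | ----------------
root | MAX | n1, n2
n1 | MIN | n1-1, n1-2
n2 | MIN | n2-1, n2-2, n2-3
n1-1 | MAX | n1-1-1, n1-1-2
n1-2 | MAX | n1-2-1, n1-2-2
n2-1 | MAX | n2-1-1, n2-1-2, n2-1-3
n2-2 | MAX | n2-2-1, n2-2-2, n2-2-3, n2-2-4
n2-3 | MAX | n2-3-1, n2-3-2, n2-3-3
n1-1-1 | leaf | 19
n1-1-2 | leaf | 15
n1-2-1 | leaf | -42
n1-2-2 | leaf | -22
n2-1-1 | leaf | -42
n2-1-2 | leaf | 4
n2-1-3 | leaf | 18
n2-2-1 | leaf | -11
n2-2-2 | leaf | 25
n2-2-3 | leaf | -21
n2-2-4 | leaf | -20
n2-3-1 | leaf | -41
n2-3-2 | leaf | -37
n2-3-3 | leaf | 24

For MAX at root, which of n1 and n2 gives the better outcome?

n1-1 (MAX): max(19, 15) = 19
n1-2 (MAX): max(-42, -22) = -22
n1 (MIN): min(19, -22) = -22
n2-1 (MAX): max(-42, 4, 18) = 18
n2-2 (MAX): max(-11, 25, -21, -20) = 25
n2-3 (MAX): max(-41, -37, 24) = 24
n2 (MIN): min(18, 25, 24) = 18
MAX prefers the higher value; n1=-22, n2=18. n2 is better since 18 > -22.

n2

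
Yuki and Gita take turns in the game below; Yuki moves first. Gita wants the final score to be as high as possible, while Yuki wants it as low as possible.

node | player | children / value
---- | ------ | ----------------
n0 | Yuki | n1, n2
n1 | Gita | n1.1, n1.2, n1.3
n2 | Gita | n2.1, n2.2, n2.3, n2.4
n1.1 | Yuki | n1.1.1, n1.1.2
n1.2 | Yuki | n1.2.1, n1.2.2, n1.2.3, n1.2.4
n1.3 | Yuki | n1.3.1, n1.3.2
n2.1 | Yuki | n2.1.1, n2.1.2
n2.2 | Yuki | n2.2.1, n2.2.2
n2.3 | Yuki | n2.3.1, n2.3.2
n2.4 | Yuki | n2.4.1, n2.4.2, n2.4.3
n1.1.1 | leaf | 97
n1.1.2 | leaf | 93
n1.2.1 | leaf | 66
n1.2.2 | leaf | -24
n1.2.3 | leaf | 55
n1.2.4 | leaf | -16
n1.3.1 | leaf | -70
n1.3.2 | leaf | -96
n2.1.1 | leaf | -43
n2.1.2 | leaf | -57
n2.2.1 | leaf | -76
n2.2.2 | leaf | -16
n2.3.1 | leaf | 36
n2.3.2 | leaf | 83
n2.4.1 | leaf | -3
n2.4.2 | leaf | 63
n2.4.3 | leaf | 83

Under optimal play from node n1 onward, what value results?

93

n1.1 (Yuki): min(97, 93) = 93
n1.2 (Yuki): min(66, -24, 55, -16) = -24
n1.3 (Yuki): min(-70, -96) = -96
n1 (Gita): max(93, -24, -96) = 93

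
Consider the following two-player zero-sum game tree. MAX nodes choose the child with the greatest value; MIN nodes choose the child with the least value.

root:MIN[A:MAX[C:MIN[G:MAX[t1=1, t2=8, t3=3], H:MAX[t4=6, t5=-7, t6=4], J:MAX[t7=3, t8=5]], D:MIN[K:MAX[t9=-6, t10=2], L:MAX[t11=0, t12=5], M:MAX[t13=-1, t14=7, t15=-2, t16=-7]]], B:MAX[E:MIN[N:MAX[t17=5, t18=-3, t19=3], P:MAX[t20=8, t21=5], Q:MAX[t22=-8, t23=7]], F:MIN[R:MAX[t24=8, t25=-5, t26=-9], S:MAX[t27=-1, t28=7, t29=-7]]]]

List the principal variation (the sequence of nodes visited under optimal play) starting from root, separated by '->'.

G (MAX): max(1, 8, 3) = 8
H (MAX): max(6, -7, 4) = 6
J (MAX): max(3, 5) = 5
C (MIN): min(8, 6, 5) = 5
K (MAX): max(-6, 2) = 2
L (MAX): max(0, 5) = 5
M (MAX): max(-1, 7, -2, -7) = 7
D (MIN): min(2, 5, 7) = 2
A (MAX): max(5, 2) = 5
N (MAX): max(5, -3, 3) = 5
P (MAX): max(8, 5) = 8
Q (MAX): max(-8, 7) = 7
E (MIN): min(5, 8, 7) = 5
R (MAX): max(8, -5, -9) = 8
S (MAX): max(-1, 7, -7) = 7
F (MIN): min(8, 7) = 7
B (MAX): max(5, 7) = 7
root (MIN): min(5, 7) = 5
At root, MIN picks A (lowest: 5).
At A, MAX picks C (highest: 5).
At C, MIN picks J (lowest: 5).
At J, MAX picks t8 (highest: 5).
Terminal value 5.

root -> A -> C -> J -> t8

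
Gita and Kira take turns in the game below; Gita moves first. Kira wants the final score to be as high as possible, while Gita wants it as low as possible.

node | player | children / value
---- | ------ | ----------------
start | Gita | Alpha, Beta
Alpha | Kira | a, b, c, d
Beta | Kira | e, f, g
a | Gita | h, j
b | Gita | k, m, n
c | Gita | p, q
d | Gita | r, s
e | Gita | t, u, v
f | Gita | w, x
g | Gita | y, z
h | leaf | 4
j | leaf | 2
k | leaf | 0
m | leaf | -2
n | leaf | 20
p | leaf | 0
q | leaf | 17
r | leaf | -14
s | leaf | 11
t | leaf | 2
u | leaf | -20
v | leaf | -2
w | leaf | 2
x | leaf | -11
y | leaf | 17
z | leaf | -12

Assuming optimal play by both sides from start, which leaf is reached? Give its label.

x

a (Gita): min(4, 2) = 2
b (Gita): min(0, -2, 20) = -2
c (Gita): min(0, 17) = 0
d (Gita): min(-14, 11) = -14
Alpha (Kira): max(2, -2, 0, -14) = 2
e (Gita): min(2, -20, -2) = -20
f (Gita): min(2, -11) = -11
g (Gita): min(17, -12) = -12
Beta (Kira): max(-20, -11, -12) = -11
start (Gita): min(2, -11) = -11
At start, Gita picks Beta (lowest: -11).
At Beta, Kira picks f (highest: -11).
At f, Gita picks x (lowest: -11).
Terminal value -11.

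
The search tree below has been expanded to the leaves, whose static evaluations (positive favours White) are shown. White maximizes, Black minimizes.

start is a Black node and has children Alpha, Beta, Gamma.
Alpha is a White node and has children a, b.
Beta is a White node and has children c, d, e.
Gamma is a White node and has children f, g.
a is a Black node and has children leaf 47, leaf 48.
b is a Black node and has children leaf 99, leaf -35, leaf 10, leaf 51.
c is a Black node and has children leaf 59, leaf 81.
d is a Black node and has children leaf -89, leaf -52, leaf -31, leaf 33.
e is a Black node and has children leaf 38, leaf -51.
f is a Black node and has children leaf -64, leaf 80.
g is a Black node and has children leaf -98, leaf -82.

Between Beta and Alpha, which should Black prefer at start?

Alpha

c (Black): min(59, 81) = 59
d (Black): min(-89, -52, -31, 33) = -89
e (Black): min(38, -51) = -51
Beta (White): max(59, -89, -51) = 59
a (Black): min(47, 48) = 47
b (Black): min(99, -35, 10, 51) = -35
Alpha (White): max(47, -35) = 47
Black prefers the lower value; Beta=59, Alpha=47. Alpha is better since 47 < 59.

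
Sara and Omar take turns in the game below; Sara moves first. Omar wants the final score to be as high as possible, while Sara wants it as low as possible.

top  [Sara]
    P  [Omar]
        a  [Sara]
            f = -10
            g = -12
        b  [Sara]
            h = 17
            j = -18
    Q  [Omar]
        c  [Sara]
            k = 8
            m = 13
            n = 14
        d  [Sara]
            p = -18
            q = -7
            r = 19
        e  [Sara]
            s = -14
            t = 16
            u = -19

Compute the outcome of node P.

a (Sara): min(-10, -12) = -12
b (Sara): min(17, -18) = -18
P (Omar): max(-12, -18) = -12

-12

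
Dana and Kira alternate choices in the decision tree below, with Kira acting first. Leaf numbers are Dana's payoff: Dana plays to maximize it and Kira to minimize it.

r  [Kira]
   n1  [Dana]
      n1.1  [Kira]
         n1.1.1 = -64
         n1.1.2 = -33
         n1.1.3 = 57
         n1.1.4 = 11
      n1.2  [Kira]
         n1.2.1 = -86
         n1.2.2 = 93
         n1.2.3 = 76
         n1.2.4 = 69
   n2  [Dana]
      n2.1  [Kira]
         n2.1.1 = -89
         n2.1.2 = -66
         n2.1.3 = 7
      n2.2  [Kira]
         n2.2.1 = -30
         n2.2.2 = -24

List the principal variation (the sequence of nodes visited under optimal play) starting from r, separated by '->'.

n1.1 (Kira): min(-64, -33, 57, 11) = -64
n1.2 (Kira): min(-86, 93, 76, 69) = -86
n1 (Dana): max(-64, -86) = -64
n2.1 (Kira): min(-89, -66, 7) = -89
n2.2 (Kira): min(-30, -24) = -30
n2 (Dana): max(-89, -30) = -30
r (Kira): min(-64, -30) = -64
At r, Kira picks n1 (lowest: -64).
At n1, Dana picks n1.1 (highest: -64).
At n1.1, Kira picks n1.1.1 (lowest: -64).
Terminal value -64.

r -> n1 -> n1.1 -> n1.1.1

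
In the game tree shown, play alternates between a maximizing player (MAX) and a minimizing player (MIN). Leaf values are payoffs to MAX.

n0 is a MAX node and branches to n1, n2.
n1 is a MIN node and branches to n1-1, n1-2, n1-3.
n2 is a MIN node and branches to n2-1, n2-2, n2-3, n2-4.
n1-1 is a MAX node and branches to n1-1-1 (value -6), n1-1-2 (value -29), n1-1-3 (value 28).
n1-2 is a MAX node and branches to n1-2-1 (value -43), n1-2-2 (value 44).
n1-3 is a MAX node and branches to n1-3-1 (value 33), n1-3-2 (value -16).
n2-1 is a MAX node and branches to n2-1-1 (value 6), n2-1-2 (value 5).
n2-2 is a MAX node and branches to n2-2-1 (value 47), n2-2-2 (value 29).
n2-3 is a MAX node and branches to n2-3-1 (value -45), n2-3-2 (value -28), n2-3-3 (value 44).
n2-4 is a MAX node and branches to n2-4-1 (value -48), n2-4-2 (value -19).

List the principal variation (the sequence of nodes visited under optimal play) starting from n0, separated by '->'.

n0 -> n1 -> n1-1 -> n1-1-3

n1-1 (MAX): max(-6, -29, 28) = 28
n1-2 (MAX): max(-43, 44) = 44
n1-3 (MAX): max(33, -16) = 33
n1 (MIN): min(28, 44, 33) = 28
n2-1 (MAX): max(6, 5) = 6
n2-2 (MAX): max(47, 29) = 47
n2-3 (MAX): max(-45, -28, 44) = 44
n2-4 (MAX): max(-48, -19) = -19
n2 (MIN): min(6, 47, 44, -19) = -19
n0 (MAX): max(28, -19) = 28
At n0, MAX picks n1 (highest: 28).
At n1, MIN picks n1-1 (lowest: 28).
At n1-1, MAX picks n1-1-3 (highest: 28).
Terminal value 28.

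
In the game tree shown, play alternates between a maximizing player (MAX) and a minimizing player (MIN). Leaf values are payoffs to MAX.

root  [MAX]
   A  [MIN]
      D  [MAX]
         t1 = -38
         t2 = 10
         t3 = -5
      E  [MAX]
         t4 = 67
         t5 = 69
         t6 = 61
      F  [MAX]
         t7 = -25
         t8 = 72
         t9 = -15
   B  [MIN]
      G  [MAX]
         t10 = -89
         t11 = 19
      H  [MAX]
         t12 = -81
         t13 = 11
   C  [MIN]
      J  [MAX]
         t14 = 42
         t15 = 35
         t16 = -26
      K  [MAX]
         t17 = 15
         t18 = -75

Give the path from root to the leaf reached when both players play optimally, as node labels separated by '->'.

root -> C -> K -> t17

D (MAX): max(-38, 10, -5) = 10
E (MAX): max(67, 69, 61) = 69
F (MAX): max(-25, 72, -15) = 72
A (MIN): min(10, 69, 72) = 10
G (MAX): max(-89, 19) = 19
H (MAX): max(-81, 11) = 11
B (MIN): min(19, 11) = 11
J (MAX): max(42, 35, -26) = 42
K (MAX): max(15, -75) = 15
C (MIN): min(42, 15) = 15
root (MAX): max(10, 11, 15) = 15
At root, MAX picks C (highest: 15).
At C, MIN picks K (lowest: 15).
At K, MAX picks t17 (highest: 15).
Terminal value 15.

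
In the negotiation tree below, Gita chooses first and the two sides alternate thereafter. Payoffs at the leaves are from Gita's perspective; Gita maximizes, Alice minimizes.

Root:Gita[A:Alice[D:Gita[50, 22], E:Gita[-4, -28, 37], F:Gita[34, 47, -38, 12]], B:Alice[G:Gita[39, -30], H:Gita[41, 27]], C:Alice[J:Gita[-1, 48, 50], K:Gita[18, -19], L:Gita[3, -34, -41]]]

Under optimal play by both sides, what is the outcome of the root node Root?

D (Gita): max(50, 22) = 50
E (Gita): max(-4, -28, 37) = 37
F (Gita): max(34, 47, -38, 12) = 47
A (Alice): min(50, 37, 47) = 37
G (Gita): max(39, -30) = 39
H (Gita): max(41, 27) = 41
B (Alice): min(39, 41) = 39
J (Gita): max(-1, 48, 50) = 50
K (Gita): max(18, -19) = 18
L (Gita): max(3, -34, -41) = 3
C (Alice): min(50, 18, 3) = 3
Root (Gita): max(37, 39, 3) = 39

39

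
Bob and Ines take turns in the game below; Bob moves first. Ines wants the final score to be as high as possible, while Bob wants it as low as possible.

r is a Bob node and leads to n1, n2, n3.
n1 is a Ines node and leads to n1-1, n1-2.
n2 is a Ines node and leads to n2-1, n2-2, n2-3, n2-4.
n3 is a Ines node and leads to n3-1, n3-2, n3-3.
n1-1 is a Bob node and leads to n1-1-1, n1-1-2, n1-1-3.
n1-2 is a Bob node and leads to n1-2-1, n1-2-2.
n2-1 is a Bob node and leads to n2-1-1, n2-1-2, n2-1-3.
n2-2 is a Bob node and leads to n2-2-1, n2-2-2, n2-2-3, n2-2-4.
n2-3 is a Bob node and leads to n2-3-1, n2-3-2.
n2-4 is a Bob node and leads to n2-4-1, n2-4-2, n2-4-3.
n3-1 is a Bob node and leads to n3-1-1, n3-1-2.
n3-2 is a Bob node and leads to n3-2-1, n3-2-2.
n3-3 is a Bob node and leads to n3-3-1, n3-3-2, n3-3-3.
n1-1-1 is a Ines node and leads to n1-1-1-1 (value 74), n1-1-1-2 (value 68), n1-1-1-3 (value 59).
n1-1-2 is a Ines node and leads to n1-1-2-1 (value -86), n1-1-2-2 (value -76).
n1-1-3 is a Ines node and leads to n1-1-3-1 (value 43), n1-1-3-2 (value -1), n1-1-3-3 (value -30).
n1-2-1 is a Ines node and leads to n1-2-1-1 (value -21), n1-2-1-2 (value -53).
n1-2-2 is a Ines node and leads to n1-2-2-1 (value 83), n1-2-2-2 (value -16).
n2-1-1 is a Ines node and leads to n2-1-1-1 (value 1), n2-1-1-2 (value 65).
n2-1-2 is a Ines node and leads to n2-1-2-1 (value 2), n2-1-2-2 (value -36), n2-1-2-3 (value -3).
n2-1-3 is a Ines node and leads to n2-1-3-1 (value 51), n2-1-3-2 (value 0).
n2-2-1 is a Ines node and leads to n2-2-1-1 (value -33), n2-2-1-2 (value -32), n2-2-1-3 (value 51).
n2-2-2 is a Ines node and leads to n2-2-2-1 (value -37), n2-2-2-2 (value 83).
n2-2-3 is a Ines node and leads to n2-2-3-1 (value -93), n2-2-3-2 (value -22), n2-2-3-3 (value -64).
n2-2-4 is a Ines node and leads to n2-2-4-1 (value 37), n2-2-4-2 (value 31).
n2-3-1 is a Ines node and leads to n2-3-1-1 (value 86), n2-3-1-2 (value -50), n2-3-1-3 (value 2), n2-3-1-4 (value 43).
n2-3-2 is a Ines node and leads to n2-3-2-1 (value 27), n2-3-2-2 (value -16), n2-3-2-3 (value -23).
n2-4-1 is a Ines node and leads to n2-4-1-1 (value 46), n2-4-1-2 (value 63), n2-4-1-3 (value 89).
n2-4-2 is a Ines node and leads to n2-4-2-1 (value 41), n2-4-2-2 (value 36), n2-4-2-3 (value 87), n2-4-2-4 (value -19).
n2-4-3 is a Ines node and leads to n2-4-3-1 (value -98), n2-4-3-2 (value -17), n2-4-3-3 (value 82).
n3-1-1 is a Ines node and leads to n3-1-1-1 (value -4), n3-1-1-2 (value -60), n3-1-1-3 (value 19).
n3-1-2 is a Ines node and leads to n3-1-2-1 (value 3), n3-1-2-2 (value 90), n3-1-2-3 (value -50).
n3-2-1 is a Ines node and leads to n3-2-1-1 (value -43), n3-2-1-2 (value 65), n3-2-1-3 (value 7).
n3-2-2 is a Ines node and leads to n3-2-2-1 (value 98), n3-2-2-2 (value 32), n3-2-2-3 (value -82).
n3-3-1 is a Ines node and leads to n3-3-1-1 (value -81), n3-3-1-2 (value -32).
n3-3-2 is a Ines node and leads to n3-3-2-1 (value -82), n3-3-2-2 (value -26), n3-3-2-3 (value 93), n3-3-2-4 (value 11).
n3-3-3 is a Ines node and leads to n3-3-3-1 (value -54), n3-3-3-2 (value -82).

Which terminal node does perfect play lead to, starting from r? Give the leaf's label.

n1-2-1-1

n1-1-1 (Ines): max(74, 68, 59) = 74
n1-1-2 (Ines): max(-86, -76) = -76
n1-1-3 (Ines): max(43, -1, -30) = 43
n1-1 (Bob): min(74, -76, 43) = -76
n1-2-1 (Ines): max(-21, -53) = -21
n1-2-2 (Ines): max(83, -16) = 83
n1-2 (Bob): min(-21, 83) = -21
n1 (Ines): max(-76, -21) = -21
n2-1-1 (Ines): max(1, 65) = 65
n2-1-2 (Ines): max(2, -36, -3) = 2
n2-1-3 (Ines): max(51, 0) = 51
n2-1 (Bob): min(65, 2, 51) = 2
n2-2-1 (Ines): max(-33, -32, 51) = 51
n2-2-2 (Ines): max(-37, 83) = 83
n2-2-3 (Ines): max(-93, -22, -64) = -22
n2-2-4 (Ines): max(37, 31) = 37
n2-2 (Bob): min(51, 83, -22, 37) = -22
n2-3-1 (Ines): max(86, -50, 2, 43) = 86
n2-3-2 (Ines): max(27, -16, -23) = 27
n2-3 (Bob): min(86, 27) = 27
n2-4-1 (Ines): max(46, 63, 89) = 89
n2-4-2 (Ines): max(41, 36, 87, -19) = 87
n2-4-3 (Ines): max(-98, -17, 82) = 82
n2-4 (Bob): min(89, 87, 82) = 82
n2 (Ines): max(2, -22, 27, 82) = 82
n3-1-1 (Ines): max(-4, -60, 19) = 19
n3-1-2 (Ines): max(3, 90, -50) = 90
n3-1 (Bob): min(19, 90) = 19
n3-2-1 (Ines): max(-43, 65, 7) = 65
n3-2-2 (Ines): max(98, 32, -82) = 98
n3-2 (Bob): min(65, 98) = 65
n3-3-1 (Ines): max(-81, -32) = -32
n3-3-2 (Ines): max(-82, -26, 93, 11) = 93
n3-3-3 (Ines): max(-54, -82) = -54
n3-3 (Bob): min(-32, 93, -54) = -54
n3 (Ines): max(19, 65, -54) = 65
r (Bob): min(-21, 82, 65) = -21
At r, Bob picks n1 (lowest: -21).
At n1, Ines picks n1-2 (highest: -21).
At n1-2, Bob picks n1-2-1 (lowest: -21).
At n1-2-1, Ines picks n1-2-1-1 (highest: -21).
Terminal value -21.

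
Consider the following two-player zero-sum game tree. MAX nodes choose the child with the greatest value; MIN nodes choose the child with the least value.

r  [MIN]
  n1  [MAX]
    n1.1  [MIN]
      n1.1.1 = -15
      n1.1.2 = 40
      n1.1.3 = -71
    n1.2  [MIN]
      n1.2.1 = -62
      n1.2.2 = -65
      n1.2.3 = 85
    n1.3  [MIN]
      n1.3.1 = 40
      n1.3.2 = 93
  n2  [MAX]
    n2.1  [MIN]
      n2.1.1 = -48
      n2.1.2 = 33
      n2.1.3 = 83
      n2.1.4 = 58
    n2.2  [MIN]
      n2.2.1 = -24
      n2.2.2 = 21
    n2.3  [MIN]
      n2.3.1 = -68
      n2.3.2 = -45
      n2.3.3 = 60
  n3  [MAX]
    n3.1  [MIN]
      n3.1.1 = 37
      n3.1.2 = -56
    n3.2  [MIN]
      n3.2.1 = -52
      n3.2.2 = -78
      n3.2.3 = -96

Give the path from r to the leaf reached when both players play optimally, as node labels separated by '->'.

n1.1 (MIN): min(-15, 40, -71) = -71
n1.2 (MIN): min(-62, -65, 85) = -65
n1.3 (MIN): min(40, 93) = 40
n1 (MAX): max(-71, -65, 40) = 40
n2.1 (MIN): min(-48, 33, 83, 58) = -48
n2.2 (MIN): min(-24, 21) = -24
n2.3 (MIN): min(-68, -45, 60) = -68
n2 (MAX): max(-48, -24, -68) = -24
n3.1 (MIN): min(37, -56) = -56
n3.2 (MIN): min(-52, -78, -96) = -96
n3 (MAX): max(-56, -96) = -56
r (MIN): min(40, -24, -56) = -56
At r, MIN picks n3 (lowest: -56).
At n3, MAX picks n3.1 (highest: -56).
At n3.1, MIN picks n3.1.2 (lowest: -56).
Terminal value -56.

r -> n3 -> n3.1 -> n3.1.2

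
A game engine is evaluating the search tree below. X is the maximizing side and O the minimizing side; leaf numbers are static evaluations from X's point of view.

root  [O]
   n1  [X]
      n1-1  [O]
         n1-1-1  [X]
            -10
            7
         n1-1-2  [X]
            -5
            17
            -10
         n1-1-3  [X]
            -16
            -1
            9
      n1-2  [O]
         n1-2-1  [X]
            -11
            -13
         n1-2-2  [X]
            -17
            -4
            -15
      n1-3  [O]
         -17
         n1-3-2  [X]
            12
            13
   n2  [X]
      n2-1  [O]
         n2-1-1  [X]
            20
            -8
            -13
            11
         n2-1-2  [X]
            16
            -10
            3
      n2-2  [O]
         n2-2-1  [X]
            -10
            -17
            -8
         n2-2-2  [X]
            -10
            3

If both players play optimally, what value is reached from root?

n1-1-1 (X): max(-10, 7) = 7
n1-1-2 (X): max(-5, 17, -10) = 17
n1-1-3 (X): max(-16, -1, 9) = 9
n1-1 (O): min(7, 17, 9) = 7
n1-2-1 (X): max(-11, -13) = -11
n1-2-2 (X): max(-17, -4, -15) = -4
n1-2 (O): min(-11, -4) = -11
n1-3-2 (X): max(12, 13) = 13
n1-3 (O): min(-17, 13) = -17
n1 (X): max(7, -11, -17) = 7
n2-1-1 (X): max(20, -8, -13, 11) = 20
n2-1-2 (X): max(16, -10, 3) = 16
n2-1 (O): min(20, 16) = 16
n2-2-1 (X): max(-10, -17, -8) = -8
n2-2-2 (X): max(-10, 3) = 3
n2-2 (O): min(-8, 3) = -8
n2 (X): max(16, -8) = 16
root (O): min(7, 16) = 7

7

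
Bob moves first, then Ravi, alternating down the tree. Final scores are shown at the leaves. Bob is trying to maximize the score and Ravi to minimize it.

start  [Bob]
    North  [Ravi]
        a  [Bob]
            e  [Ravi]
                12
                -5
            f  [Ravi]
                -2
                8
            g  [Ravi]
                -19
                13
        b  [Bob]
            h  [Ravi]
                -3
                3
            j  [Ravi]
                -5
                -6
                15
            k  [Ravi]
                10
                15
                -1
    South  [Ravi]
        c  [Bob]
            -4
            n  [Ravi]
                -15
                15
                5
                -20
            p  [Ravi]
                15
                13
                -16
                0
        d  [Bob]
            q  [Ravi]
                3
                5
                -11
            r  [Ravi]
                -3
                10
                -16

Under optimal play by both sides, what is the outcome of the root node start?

e (Ravi): min(12, -5) = -5
f (Ravi): min(-2, 8) = -2
g (Ravi): min(-19, 13) = -19
a (Bob): max(-5, -2, -19) = -2
h (Ravi): min(-3, 3) = -3
j (Ravi): min(-5, -6, 15) = -6
k (Ravi): min(10, 15, -1) = -1
b (Bob): max(-3, -6, -1) = -1
North (Ravi): min(-2, -1) = -2
n (Ravi): min(-15, 15, 5, -20) = -20
p (Ravi): min(15, 13, -16, 0) = -16
c (Bob): max(-4, -20, -16) = -4
q (Ravi): min(3, 5, -11) = -11
r (Ravi): min(-3, 10, -16) = -16
d (Bob): max(-11, -16) = -11
South (Ravi): min(-4, -11) = -11
start (Bob): max(-2, -11) = -2

-2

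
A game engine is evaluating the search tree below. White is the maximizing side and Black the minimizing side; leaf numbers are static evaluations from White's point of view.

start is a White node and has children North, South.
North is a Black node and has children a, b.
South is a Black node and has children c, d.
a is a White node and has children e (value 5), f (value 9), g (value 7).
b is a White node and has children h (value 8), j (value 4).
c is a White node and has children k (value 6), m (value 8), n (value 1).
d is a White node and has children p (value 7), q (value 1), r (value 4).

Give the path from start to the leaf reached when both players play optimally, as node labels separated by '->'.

a (White): max(5, 9, 7) = 9
b (White): max(8, 4) = 8
North (Black): min(9, 8) = 8
c (White): max(6, 8, 1) = 8
d (White): max(7, 1, 4) = 7
South (Black): min(8, 7) = 7
start (White): max(8, 7) = 8
At start, White picks North (highest: 8).
At North, Black picks b (lowest: 8).
At b, White picks h (highest: 8).
Terminal value 8.

start -> North -> b -> h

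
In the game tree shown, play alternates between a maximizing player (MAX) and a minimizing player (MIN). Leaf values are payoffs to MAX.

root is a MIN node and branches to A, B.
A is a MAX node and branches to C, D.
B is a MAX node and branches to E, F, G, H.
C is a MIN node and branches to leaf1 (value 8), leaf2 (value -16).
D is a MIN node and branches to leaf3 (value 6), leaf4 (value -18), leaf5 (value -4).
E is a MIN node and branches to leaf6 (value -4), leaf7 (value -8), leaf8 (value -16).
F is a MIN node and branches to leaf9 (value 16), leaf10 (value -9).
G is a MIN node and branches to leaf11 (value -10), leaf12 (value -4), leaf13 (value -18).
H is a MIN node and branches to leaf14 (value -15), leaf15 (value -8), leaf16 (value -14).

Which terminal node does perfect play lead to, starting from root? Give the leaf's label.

leaf2

C (MIN): min(8, -16) = -16
D (MIN): min(6, -18, -4) = -18
A (MAX): max(-16, -18) = -16
E (MIN): min(-4, -8, -16) = -16
F (MIN): min(16, -9) = -9
G (MIN): min(-10, -4, -18) = -18
H (MIN): min(-15, -8, -14) = -15
B (MAX): max(-16, -9, -18, -15) = -9
root (MIN): min(-16, -9) = -16
At root, MIN picks A (lowest: -16).
At A, MAX picks C (highest: -16).
At C, MIN picks leaf2 (lowest: -16).
Terminal value -16.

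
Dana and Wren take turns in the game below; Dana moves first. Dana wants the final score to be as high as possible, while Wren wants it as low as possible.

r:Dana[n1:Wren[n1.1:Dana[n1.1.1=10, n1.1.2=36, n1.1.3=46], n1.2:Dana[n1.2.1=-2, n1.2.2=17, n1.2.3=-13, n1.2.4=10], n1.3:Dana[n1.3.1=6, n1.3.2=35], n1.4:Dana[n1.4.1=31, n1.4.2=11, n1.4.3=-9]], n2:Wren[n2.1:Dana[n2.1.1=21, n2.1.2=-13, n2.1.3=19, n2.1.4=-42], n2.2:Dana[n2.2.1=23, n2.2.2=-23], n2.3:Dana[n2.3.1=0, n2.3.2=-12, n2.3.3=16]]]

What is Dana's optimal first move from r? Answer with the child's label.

n1

n1.1 (Dana): max(10, 36, 46) = 46
n1.2 (Dana): max(-2, 17, -13, 10) = 17
n1.3 (Dana): max(6, 35) = 35
n1.4 (Dana): max(31, 11, -9) = 31
n1 (Wren): min(46, 17, 35, 31) = 17
n2.1 (Dana): max(21, -13, 19, -42) = 21
n2.2 (Dana): max(23, -23) = 23
n2.3 (Dana): max(0, -12, 16) = 16
n2 (Wren): min(21, 23, 16) = 16
r (Dana): max(17, 16) = 17
Dana at r wants the highest of {n1=17, n2=16}, so chooses n1.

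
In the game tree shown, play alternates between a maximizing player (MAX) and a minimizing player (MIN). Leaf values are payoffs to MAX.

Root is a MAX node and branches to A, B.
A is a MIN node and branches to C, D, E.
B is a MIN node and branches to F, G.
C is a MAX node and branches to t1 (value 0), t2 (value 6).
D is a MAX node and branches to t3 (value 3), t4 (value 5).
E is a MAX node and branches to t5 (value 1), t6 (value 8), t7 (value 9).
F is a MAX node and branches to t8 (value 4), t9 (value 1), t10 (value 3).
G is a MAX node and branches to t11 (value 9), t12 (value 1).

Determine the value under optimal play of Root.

C (MAX): max(0, 6) = 6
D (MAX): max(3, 5) = 5
E (MAX): max(1, 8, 9) = 9
A (MIN): min(6, 5, 9) = 5
F (MAX): max(4, 1, 3) = 4
G (MAX): max(9, 1) = 9
B (MIN): min(4, 9) = 4
Root (MAX): max(5, 4) = 5

5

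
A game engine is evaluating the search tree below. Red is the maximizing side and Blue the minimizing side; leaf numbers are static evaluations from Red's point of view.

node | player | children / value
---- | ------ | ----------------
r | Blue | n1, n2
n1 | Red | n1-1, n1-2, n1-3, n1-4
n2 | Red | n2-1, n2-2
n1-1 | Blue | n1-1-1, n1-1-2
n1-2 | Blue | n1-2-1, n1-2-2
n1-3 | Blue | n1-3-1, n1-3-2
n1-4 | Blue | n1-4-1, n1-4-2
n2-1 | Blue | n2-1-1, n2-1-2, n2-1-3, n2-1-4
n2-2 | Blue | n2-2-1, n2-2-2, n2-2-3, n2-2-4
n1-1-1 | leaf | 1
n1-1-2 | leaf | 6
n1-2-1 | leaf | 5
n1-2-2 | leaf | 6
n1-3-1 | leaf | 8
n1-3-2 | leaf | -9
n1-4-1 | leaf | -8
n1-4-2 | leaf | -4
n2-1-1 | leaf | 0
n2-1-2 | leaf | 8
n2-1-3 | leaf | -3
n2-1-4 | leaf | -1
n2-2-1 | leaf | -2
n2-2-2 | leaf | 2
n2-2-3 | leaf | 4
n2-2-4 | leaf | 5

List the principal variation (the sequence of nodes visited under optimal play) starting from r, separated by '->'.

n1-1 (Blue): min(1, 6) = 1
n1-2 (Blue): min(5, 6) = 5
n1-3 (Blue): min(8, -9) = -9
n1-4 (Blue): min(-8, -4) = -8
n1 (Red): max(1, 5, -9, -8) = 5
n2-1 (Blue): min(0, 8, -3, -1) = -3
n2-2 (Blue): min(-2, 2, 4, 5) = -2
n2 (Red): max(-3, -2) = -2
r (Blue): min(5, -2) = -2
At r, Blue picks n2 (lowest: -2).
At n2, Red picks n2-2 (highest: -2).
At n2-2, Blue picks n2-2-1 (lowest: -2).
Terminal value -2.

r -> n2 -> n2-2 -> n2-2-1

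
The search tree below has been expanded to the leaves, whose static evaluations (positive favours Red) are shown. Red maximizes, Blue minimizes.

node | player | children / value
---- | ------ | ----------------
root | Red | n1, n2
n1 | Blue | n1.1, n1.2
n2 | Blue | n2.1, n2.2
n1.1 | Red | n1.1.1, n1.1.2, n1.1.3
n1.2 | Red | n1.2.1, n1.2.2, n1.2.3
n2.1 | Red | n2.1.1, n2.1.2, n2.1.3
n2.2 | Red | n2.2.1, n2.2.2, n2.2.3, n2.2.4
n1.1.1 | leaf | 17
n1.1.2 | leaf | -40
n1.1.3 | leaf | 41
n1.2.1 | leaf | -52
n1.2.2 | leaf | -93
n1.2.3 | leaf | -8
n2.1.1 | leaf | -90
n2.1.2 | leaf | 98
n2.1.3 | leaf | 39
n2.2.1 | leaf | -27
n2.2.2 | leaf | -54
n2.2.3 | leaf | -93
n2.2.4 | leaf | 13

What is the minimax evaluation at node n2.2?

13

n2.2 (Red): max(-27, -54, -93, 13) = 13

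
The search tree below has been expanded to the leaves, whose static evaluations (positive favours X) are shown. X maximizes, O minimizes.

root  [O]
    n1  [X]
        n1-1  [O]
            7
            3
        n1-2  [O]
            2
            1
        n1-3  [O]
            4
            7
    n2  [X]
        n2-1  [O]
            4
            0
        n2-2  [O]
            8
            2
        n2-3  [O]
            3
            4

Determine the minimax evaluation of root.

3

n1-1 (O): min(7, 3) = 3
n1-2 (O): min(2, 1) = 1
n1-3 (O): min(4, 7) = 4
n1 (X): max(3, 1, 4) = 4
n2-1 (O): min(4, 0) = 0
n2-2 (O): min(8, 2) = 2
n2-3 (O): min(3, 4) = 3
n2 (X): max(0, 2, 3) = 3
root (O): min(4, 3) = 3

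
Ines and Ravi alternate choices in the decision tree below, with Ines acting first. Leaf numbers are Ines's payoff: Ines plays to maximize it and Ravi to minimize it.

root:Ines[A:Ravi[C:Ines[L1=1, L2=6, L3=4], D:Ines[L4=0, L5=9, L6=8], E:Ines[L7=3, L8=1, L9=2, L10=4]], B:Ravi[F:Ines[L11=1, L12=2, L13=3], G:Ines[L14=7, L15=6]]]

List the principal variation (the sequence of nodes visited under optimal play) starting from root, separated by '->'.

C (Ines): max(1, 6, 4) = 6
D (Ines): max(0, 9, 8) = 9
E (Ines): max(3, 1, 2, 4) = 4
A (Ravi): min(6, 9, 4) = 4
F (Ines): max(1, 2, 3) = 3
G (Ines): max(7, 6) = 7
B (Ravi): min(3, 7) = 3
root (Ines): max(4, 3) = 4
At root, Ines picks A (highest: 4).
At A, Ravi picks E (lowest: 4).
At E, Ines picks L10 (highest: 4).
Terminal value 4.

root -> A -> E -> L10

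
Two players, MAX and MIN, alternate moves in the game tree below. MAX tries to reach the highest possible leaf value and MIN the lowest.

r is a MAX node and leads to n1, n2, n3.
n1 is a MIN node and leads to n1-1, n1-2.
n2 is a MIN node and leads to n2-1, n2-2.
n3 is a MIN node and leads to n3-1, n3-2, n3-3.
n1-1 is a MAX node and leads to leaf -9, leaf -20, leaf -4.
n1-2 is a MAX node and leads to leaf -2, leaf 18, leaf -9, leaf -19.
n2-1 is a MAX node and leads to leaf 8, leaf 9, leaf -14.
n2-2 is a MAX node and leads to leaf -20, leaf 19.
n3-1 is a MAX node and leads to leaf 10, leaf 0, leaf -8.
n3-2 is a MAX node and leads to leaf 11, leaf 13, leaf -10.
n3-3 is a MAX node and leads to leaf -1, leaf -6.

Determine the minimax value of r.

n1-1 (MAX): max(-9, -20, -4) = -4
n1-2 (MAX): max(-2, 18, -9, -19) = 18
n1 (MIN): min(-4, 18) = -4
n2-1 (MAX): max(8, 9, -14) = 9
n2-2 (MAX): max(-20, 19) = 19
n2 (MIN): min(9, 19) = 9
n3-1 (MAX): max(10, 0, -8) = 10
n3-2 (MAX): max(11, 13, -10) = 13
n3-3 (MAX): max(-1, -6) = -1
n3 (MIN): min(10, 13, -1) = -1
r (MAX): max(-4, 9, -1) = 9

9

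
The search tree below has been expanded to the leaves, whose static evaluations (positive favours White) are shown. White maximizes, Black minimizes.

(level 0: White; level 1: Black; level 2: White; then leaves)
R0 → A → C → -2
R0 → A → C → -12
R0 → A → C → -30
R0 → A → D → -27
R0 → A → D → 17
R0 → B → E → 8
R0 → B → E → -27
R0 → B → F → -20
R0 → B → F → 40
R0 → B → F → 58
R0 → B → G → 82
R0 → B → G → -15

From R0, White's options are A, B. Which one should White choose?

C (White): max(-2, -12, -30) = -2
D (White): max(-27, 17) = 17
A (Black): min(-2, 17) = -2
E (White): max(8, -27) = 8
F (White): max(-20, 40, 58) = 58
G (White): max(82, -15) = 82
B (Black): min(8, 58, 82) = 8
R0 (White): max(-2, 8) = 8
White at R0 wants the highest of {A=-2, B=8}, so chooses B.

B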